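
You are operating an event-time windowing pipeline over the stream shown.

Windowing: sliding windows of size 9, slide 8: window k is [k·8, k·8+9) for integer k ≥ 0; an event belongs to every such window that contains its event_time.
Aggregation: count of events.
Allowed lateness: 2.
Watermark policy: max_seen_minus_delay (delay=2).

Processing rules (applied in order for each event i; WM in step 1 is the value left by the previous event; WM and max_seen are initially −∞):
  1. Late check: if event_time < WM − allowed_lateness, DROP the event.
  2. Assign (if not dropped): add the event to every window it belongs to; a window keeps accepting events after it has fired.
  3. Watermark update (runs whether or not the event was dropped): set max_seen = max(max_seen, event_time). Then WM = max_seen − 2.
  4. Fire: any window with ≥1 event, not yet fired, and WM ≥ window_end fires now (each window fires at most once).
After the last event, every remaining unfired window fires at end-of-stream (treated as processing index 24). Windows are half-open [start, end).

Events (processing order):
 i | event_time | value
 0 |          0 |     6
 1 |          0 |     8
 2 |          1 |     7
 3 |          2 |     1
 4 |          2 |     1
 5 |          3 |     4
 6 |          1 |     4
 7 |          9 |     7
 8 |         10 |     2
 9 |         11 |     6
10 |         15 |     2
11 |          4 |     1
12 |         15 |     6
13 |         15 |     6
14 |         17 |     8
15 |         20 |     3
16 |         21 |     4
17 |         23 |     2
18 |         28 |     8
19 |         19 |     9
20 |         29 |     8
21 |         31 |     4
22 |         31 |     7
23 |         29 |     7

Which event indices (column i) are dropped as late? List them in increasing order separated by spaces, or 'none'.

i=0 t=0 v=6: → [0,9); WM=-2
i=1 t=0 v=8: → [0,9); WM=-2
i=2 t=1 v=7: → [0,9); WM=-1
i=3 t=2 v=1: → [0,9); WM=0
i=4 t=2 v=1: → [0,9); WM=0
i=5 t=3 v=4: → [0,9); WM=1
i=6 t=1 v=4: → [0,9); WM=1
i=7 t=9 v=7: → [8,17); WM=7
i=8 t=10 v=2: → [8,17); WM=8
i=9 t=11 v=6: → [8,17); WM=9; [0,9) fires=7
i=10 t=15 v=2: → [8,17); WM=13
i=11 t=4 v=1: DROP (t<13-2); WM=13
i=12 t=15 v=6: → [8,17); WM=13
i=13 t=15 v=6: → [8,17); WM=13
i=14 t=17 v=8: → [16,25); WM=15
i=15 t=20 v=3: → [16,25); WM=18; [8,17) fires=6
i=16 t=21 v=4: → [16,25); WM=19
i=17 t=23 v=2: → [16,25); WM=21
i=18 t=28 v=8: → [24,33); WM=26; [16,25) fires=4
i=19 t=19 v=9: DROP (t<26-2); WM=26
i=20 t=29 v=8: → [24,33); WM=27
i=21 t=31 v=4: → [24,33); WM=29
i=22 t=31 v=7: → [24,33); WM=29
i=23 t=29 v=7: → [24,33); WM=29

11 19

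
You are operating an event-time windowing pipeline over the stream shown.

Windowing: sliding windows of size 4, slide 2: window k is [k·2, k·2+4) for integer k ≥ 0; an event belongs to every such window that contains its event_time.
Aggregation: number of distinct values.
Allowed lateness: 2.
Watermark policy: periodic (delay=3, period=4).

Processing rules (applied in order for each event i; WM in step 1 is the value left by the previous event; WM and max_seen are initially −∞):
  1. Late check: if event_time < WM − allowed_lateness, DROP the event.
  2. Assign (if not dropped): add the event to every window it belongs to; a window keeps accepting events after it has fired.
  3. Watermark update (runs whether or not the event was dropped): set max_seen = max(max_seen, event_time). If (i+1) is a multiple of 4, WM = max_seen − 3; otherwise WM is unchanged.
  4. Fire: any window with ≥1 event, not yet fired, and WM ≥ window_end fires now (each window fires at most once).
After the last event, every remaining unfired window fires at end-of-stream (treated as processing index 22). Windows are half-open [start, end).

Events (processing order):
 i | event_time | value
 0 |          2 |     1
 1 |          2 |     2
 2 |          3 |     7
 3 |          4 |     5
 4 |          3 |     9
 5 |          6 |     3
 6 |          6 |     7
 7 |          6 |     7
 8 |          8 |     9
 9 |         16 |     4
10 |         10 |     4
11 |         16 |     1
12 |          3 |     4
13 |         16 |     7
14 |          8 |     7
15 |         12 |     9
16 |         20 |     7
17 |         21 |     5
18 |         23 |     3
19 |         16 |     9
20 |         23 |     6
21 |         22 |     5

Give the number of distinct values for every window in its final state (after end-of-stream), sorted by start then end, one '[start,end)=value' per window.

i=0 t=2 v=1: → [2,6),[0,4); WM=−∞
i=1 t=2 v=2: → [2,6),[0,4); WM=−∞
i=2 t=3 v=7: → [2,6),[0,4); WM=−∞
i=3 t=4 v=5: → [4,8),[2,6); WM=1
i=4 t=3 v=9: → [2,6),[0,4); WM=1
i=5 t=6 v=3: → [6,10),[4,8); WM=1
i=6 t=6 v=7: → [6,10),[4,8); WM=1
i=7 t=6 v=7: → [6,10),[4,8); WM=3
i=8 t=8 v=9: → [8,12),[6,10); WM=3
i=9 t=16 v=4: → [16,20),[14,18); WM=3
i=10 t=10 v=4: → [10,14),[8,12); WM=3
i=11 t=16 v=1: → [16,20),[14,18); WM=13; [0,4) fires=4 [2,6) fires=5 [4,8) fires=3 [6,10) fires=3 [8,12) fires=2
i=12 t=3 v=4: DROP (t<13-2); WM=13
i=13 t=16 v=7: → [16,20),[14,18); WM=13
i=14 t=8 v=7: DROP (t<13-2); WM=13
i=15 t=12 v=9: → [12,16),[10,14); WM=13
i=16 t=20 v=7: → [20,24),[18,22); WM=13
i=17 t=21 v=5: → [20,24),[18,22); WM=13
i=18 t=23 v=3: → [22,26),[20,24); WM=13
i=19 t=16 v=9: → [16,20),[14,18); WM=20; [10,14) fires=2 [12,16) fires=1 [14,18) fires=4 [16,20) fires=4
i=20 t=23 v=6: → [22,26),[20,24); WM=20
i=21 t=22 v=5: → [22,26),[20,24); WM=20

[0,4)=4 [2,6)=5 [4,8)=3 [6,10)=3 [8,12)=2 [10,14)=2 [12,16)=1 [14,18)=4 [16,20)=4 [18,22)=2 [20,24)=4 [22,26)=3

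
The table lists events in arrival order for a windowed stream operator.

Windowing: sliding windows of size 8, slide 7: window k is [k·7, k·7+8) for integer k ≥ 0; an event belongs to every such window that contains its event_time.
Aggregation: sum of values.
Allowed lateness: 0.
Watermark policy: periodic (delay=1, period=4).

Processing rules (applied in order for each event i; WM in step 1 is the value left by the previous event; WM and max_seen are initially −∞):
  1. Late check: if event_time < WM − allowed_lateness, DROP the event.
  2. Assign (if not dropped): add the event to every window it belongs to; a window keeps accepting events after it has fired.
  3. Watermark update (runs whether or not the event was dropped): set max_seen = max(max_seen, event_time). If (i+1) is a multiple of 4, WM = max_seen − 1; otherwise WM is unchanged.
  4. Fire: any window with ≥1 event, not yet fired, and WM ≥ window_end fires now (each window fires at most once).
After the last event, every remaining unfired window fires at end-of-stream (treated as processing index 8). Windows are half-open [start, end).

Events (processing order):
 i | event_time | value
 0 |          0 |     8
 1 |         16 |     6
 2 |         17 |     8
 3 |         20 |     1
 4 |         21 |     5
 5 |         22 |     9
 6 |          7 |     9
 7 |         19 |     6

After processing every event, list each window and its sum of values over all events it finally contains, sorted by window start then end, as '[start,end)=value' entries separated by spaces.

i=0 t=0 v=8: → [0,8); WM=−∞
i=1 t=16 v=6: → [14,22); WM=−∞
i=2 t=17 v=8: → [14,22); WM=−∞
i=3 t=20 v=1: → [14,22); WM=19; [0,8) fires=8
i=4 t=21 v=5: → [21,29),[14,22); WM=19
i=5 t=22 v=9: → [21,29); WM=19
i=6 t=7 v=9: DROP (t<19-0); WM=19
i=7 t=19 v=6: → [14,22); WM=21

[0,8)=8 [14,22)=26 [21,29)=14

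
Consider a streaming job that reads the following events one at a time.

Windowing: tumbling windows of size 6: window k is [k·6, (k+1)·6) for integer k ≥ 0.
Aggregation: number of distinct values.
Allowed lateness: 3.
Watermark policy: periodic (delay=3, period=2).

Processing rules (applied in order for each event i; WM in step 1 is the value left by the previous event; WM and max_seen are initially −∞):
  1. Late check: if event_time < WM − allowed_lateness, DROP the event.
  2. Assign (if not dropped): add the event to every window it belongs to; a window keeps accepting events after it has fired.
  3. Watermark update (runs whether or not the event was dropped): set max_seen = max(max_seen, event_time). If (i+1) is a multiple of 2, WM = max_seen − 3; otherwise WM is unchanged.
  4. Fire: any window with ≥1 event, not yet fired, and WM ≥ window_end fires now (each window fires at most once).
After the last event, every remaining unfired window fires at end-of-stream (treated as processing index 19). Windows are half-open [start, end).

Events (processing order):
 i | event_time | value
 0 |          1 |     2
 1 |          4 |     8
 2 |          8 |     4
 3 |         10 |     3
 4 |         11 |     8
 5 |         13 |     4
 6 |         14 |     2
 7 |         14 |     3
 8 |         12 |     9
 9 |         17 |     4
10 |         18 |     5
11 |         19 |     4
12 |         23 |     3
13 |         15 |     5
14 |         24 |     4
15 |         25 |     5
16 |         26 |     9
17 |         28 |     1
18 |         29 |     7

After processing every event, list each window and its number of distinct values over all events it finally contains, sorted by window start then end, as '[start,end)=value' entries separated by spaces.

[0,6)=2 [6,12)=3 [12,18)=5 [18,24)=3 [24,30)=5

i=0 t=1 v=2: → [0,6); WM=−∞
i=1 t=4 v=8: → [0,6); WM=1
i=2 t=8 v=4: → [6,12); WM=1
i=3 t=10 v=3: → [6,12); WM=7; [0,6) fires=2
i=4 t=11 v=8: → [6,12); WM=7
i=5 t=13 v=4: → [12,18); WM=10
i=6 t=14 v=2: → [12,18); WM=10
i=7 t=14 v=3: → [12,18); WM=11
i=8 t=12 v=9: → [12,18); WM=11
i=9 t=17 v=4: → [12,18); WM=14; [6,12) fires=3
i=10 t=18 v=5: → [18,24); WM=14
i=11 t=19 v=4: → [18,24); WM=16
i=12 t=23 v=3: → [18,24); WM=16
i=13 t=15 v=5: → [12,18); WM=20; [12,18) fires=5
i=14 t=24 v=4: → [24,30); WM=20
i=15 t=25 v=5: → [24,30); WM=22
i=16 t=26 v=9: → [24,30); WM=22
i=17 t=28 v=1: → [24,30); WM=25; [18,24) fires=3
i=18 t=29 v=7: → [24,30); WM=25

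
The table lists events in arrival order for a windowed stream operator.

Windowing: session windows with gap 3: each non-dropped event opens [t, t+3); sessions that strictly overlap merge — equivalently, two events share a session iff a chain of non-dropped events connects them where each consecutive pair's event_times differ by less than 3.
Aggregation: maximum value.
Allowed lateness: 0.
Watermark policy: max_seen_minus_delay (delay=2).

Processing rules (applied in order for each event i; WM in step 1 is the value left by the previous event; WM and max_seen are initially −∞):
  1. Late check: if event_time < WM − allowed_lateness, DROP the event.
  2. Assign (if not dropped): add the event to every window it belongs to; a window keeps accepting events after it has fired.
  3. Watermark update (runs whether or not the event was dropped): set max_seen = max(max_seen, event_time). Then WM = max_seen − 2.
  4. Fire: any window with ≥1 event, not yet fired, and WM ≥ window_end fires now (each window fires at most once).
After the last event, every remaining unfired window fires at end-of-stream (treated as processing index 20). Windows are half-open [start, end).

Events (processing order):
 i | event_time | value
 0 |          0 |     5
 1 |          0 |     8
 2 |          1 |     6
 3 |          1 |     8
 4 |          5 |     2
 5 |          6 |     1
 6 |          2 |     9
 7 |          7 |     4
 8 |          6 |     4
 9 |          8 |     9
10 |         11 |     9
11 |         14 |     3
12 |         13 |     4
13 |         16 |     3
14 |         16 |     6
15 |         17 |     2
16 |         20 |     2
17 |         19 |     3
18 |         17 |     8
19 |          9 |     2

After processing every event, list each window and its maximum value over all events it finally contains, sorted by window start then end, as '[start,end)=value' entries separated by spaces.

i=0 t=0 v=5: → [0,3); WM=-2
i=1 t=0 v=8: → [0,3); WM=-2
i=2 t=1 v=6: → [0,4); WM=-1
i=3 t=1 v=8: → [0,4); WM=-1
i=4 t=5 v=2: → [5,8); WM=3
i=5 t=6 v=1: → [5,9); WM=4
i=6 t=2 v=9: DROP (t<4-0); WM=4
i=7 t=7 v=4: → [5,10); WM=5
i=8 t=6 v=4: → [5,10); WM=5
i=9 t=8 v=9: → [5,11); WM=6
i=10 t=11 v=9: → [11,14); WM=9
i=11 t=14 v=3: → [14,17); WM=12
i=12 t=13 v=4: → [11,17); WM=12
i=13 t=16 v=3: → [11,19); WM=14
i=14 t=16 v=6: → [11,19); WM=14
i=15 t=17 v=2: → [11,20); WM=15
i=16 t=20 v=2: → [20,23); WM=18
i=17 t=19 v=3: → [11,23); WM=18
i=18 t=17 v=8: DROP (t<18-0); WM=18
i=19 t=9 v=2: DROP (t<18-0); WM=18

[0,4)=8 [5,11)=9 [11,23)=9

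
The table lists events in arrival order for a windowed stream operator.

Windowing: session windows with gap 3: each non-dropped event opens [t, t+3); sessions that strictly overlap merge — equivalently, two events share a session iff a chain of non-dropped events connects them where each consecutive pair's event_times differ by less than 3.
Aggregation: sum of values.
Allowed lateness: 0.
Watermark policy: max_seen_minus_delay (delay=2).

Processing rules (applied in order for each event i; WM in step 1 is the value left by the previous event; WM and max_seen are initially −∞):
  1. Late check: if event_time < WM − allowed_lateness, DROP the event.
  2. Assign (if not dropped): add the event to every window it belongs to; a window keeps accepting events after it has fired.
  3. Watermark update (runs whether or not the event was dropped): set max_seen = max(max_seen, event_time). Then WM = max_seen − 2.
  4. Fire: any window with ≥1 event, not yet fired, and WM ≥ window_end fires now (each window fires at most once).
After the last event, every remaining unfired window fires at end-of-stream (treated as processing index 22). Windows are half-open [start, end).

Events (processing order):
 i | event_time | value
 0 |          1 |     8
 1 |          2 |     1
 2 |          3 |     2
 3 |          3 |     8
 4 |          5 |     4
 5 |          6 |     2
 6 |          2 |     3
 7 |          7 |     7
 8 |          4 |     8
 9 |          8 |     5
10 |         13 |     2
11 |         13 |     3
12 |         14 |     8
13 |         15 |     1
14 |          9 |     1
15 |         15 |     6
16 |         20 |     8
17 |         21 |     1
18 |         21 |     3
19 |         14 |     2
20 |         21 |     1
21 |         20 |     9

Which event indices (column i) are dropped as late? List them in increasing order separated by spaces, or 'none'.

i=0 t=1 v=8: → [1,4); WM=-1
i=1 t=2 v=1: → [1,5); WM=0
i=2 t=3 v=2: → [1,6); WM=1
i=3 t=3 v=8: → [1,6); WM=1
i=4 t=5 v=4: → [1,8); WM=3
i=5 t=6 v=2: → [1,9); WM=4
i=6 t=2 v=3: DROP (t<4-0); WM=4
i=7 t=7 v=7: → [1,10); WM=5
i=8 t=4 v=8: DROP (t<5-0); WM=5
i=9 t=8 v=5: → [1,11); WM=6
i=10 t=13 v=2: → [13,16); WM=11
i=11 t=13 v=3: → [13,16); WM=11
i=12 t=14 v=8: → [13,17); WM=12
i=13 t=15 v=1: → [13,18); WM=13
i=14 t=9 v=1: DROP (t<13-0); WM=13
i=15 t=15 v=6: → [13,18); WM=13
i=16 t=20 v=8: → [20,23); WM=18
i=17 t=21 v=1: → [20,24); WM=19
i=18 t=21 v=3: → [20,24); WM=19
i=19 t=14 v=2: DROP (t<19-0); WM=19
i=20 t=21 v=1: → [20,24); WM=19
i=21 t=20 v=9: → [20,24); WM=19

6 8 14 19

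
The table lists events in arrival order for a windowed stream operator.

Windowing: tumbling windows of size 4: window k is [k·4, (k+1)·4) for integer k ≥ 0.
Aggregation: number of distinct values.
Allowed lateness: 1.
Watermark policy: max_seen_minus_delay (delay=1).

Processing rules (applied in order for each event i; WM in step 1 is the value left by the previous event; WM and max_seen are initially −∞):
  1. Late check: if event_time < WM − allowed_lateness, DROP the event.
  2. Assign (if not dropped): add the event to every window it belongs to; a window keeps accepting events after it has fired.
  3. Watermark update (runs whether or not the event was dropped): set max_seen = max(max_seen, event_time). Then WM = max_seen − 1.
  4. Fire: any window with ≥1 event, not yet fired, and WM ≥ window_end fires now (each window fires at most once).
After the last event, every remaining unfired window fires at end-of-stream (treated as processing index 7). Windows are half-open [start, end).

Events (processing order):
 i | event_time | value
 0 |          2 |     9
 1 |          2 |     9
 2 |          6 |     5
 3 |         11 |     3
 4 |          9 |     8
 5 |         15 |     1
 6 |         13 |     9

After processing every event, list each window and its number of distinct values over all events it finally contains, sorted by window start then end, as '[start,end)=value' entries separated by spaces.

[0,4)=1 [4,8)=1 [8,12)=2 [12,16)=2

i=0 t=2 v=9: → [0,4); WM=1
i=1 t=2 v=9: → [0,4); WM=1
i=2 t=6 v=5: → [4,8); WM=5; [0,4) fires=1
i=3 t=11 v=3: → [8,12); WM=10; [4,8) fires=1
i=4 t=9 v=8: → [8,12); WM=10
i=5 t=15 v=1: → [12,16); WM=14; [8,12) fires=2
i=6 t=13 v=9: → [12,16); WM=14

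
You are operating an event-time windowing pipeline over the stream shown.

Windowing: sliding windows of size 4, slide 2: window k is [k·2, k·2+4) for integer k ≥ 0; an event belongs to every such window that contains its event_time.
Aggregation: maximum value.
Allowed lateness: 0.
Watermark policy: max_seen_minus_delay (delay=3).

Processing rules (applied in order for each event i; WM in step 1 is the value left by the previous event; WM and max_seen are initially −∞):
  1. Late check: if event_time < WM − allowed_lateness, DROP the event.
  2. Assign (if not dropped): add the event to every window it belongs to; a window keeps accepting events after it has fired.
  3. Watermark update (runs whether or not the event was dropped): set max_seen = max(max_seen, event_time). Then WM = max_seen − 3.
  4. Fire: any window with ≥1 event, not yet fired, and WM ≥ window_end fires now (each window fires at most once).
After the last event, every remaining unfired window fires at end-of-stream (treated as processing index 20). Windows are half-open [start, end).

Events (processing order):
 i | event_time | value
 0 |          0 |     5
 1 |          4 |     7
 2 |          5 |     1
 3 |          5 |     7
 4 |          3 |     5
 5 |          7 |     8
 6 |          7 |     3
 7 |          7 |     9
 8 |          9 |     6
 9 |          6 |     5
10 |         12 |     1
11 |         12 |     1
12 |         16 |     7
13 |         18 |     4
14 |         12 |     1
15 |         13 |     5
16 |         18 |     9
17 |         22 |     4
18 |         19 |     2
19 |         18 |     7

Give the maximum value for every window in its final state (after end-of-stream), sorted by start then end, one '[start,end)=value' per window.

[0,4)=5 [2,6)=7 [4,8)=9 [6,10)=9 [8,12)=6 [10,14)=1 [12,16)=1 [14,18)=7 [16,20)=9 [18,22)=9 [20,24)=4 [22,26)=4

i=0 t=0 v=5: → [0,4); WM=-3
i=1 t=4 v=7: → [4,8),[2,6); WM=1
i=2 t=5 v=1: → [4,8),[2,6); WM=2
i=3 t=5 v=7: → [4,8),[2,6); WM=2
i=4 t=3 v=5: → [2,6),[0,4); WM=2
i=5 t=7 v=8: → [6,10),[4,8); WM=4; [0,4) fires=5
i=6 t=7 v=3: → [6,10),[4,8); WM=4
i=7 t=7 v=9: → [6,10),[4,8); WM=4
i=8 t=9 v=6: → [8,12),[6,10); WM=6; [2,6) fires=7
i=9 t=6 v=5: → [6,10),[4,8); WM=6
i=10 t=12 v=1: → [12,16),[10,14); WM=9; [4,8) fires=9
i=11 t=12 v=1: → [12,16),[10,14); WM=9
i=12 t=16 v=7: → [16,20),[14,18); WM=13; [6,10) fires=9 [8,12) fires=6
i=13 t=18 v=4: → [18,22),[16,20); WM=15; [10,14) fires=1
i=14 t=12 v=1: DROP (t<15-0); WM=15
i=15 t=13 v=5: DROP (t<15-0); WM=15
i=16 t=18 v=9: → [18,22),[16,20); WM=15
i=17 t=22 v=4: → [22,26),[20,24); WM=19; [12,16) fires=1 [14,18) fires=7
i=18 t=19 v=2: → [18,22),[16,20); WM=19
i=19 t=18 v=7: DROP (t<19-0); WM=19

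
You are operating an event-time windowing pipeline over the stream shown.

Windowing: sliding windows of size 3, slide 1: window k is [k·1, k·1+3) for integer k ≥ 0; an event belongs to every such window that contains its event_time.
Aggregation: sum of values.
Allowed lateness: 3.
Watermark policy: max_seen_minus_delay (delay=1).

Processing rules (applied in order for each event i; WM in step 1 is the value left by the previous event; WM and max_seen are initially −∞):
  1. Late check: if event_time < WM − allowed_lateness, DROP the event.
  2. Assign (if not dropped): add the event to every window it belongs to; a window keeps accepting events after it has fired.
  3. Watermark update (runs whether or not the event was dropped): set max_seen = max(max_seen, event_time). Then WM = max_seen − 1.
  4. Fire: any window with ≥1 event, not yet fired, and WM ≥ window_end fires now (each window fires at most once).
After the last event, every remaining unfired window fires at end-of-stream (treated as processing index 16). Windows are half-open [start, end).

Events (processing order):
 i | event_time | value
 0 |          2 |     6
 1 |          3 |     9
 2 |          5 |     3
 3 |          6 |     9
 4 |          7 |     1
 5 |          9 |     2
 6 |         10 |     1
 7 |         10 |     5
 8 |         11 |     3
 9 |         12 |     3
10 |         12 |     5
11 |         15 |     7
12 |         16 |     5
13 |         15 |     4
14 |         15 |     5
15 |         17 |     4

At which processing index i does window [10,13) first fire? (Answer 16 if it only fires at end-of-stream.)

i=0 t=2 v=6: → [2,5),[1,4),[0,3); WM=1
i=1 t=3 v=9: → [3,6),[2,5),[1,4); WM=2
i=2 t=5 v=3: → [5,8),[4,7),[3,6); WM=4; [0,3) fires=6 [1,4) fires=15
i=3 t=6 v=9: → [6,9),[5,8),[4,7); WM=5; [2,5) fires=15
i=4 t=7 v=1: → [7,10),[6,9),[5,8); WM=6; [3,6) fires=12
i=5 t=9 v=2: → [9,12),[8,11),[7,10); WM=8; [4,7) fires=12 [5,8) fires=13
i=6 t=10 v=1: → [10,13),[9,12),[8,11); WM=9; [6,9) fires=10
i=7 t=10 v=5: → [10,13),[9,12),[8,11); WM=9
i=8 t=11 v=3: → [11,14),[10,13),[9,12); WM=10; [7,10) fires=3
i=9 t=12 v=3: → [12,15),[11,14),[10,13); WM=11; [8,11) fires=8
i=10 t=12 v=5: → [12,15),[11,14),[10,13); WM=11
i=11 t=15 v=7: → [15,18),[14,17),[13,16); WM=14; [9,12) fires=11 [10,13) fires=17 [11,14) fires=11
i=12 t=16 v=5: → [16,19),[15,18),[14,17); WM=15; [12,15) fires=8
i=13 t=15 v=4: → [15,18),[14,17),[13,16); WM=15
i=14 t=15 v=5: → [15,18),[14,17),[13,16); WM=15
i=15 t=17 v=4: → [17,20),[16,19),[15,18); WM=16; [13,16) fires=16

11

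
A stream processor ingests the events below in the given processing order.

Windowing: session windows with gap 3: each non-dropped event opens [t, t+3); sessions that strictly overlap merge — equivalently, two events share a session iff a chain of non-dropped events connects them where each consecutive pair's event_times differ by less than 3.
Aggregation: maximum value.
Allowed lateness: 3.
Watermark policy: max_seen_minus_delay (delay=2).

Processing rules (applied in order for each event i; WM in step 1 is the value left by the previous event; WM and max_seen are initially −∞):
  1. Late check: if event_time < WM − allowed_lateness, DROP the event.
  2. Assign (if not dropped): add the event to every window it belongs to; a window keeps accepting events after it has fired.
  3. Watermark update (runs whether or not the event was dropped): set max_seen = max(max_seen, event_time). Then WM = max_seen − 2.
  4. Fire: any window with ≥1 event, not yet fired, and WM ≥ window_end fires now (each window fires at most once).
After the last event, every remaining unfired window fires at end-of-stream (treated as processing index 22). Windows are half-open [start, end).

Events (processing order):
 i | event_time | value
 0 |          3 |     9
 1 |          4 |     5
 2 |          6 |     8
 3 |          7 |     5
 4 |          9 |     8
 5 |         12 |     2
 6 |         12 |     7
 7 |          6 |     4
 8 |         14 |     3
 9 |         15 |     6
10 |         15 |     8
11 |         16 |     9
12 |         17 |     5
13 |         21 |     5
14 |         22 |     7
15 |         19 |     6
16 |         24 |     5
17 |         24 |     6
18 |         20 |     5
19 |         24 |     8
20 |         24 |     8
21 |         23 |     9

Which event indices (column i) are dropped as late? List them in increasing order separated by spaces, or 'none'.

7

i=0 t=3 v=9: → [3,6); WM=1
i=1 t=4 v=5: → [3,7); WM=2
i=2 t=6 v=8: → [3,9); WM=4
i=3 t=7 v=5: → [3,10); WM=5
i=4 t=9 v=8: → [3,12); WM=7
i=5 t=12 v=2: → [12,15); WM=10
i=6 t=12 v=7: → [12,15); WM=10
i=7 t=6 v=4: DROP (t<10-3); WM=10
i=8 t=14 v=3: → [12,17); WM=12
i=9 t=15 v=6: → [12,18); WM=13
i=10 t=15 v=8: → [12,18); WM=13
i=11 t=16 v=9: → [12,19); WM=14
i=12 t=17 v=5: → [12,20); WM=15
i=13 t=21 v=5: → [21,24); WM=19
i=14 t=22 v=7: → [21,25); WM=20
i=15 t=19 v=6: → [12,25); WM=20
i=16 t=24 v=5: → [12,27); WM=22
i=17 t=24 v=6: → [12,27); WM=22
i=18 t=20 v=5: → [12,27); WM=22
i=19 t=24 v=8: → [12,27); WM=22
i=20 t=24 v=8: → [12,27); WM=22
i=21 t=23 v=9: → [12,27); WM=22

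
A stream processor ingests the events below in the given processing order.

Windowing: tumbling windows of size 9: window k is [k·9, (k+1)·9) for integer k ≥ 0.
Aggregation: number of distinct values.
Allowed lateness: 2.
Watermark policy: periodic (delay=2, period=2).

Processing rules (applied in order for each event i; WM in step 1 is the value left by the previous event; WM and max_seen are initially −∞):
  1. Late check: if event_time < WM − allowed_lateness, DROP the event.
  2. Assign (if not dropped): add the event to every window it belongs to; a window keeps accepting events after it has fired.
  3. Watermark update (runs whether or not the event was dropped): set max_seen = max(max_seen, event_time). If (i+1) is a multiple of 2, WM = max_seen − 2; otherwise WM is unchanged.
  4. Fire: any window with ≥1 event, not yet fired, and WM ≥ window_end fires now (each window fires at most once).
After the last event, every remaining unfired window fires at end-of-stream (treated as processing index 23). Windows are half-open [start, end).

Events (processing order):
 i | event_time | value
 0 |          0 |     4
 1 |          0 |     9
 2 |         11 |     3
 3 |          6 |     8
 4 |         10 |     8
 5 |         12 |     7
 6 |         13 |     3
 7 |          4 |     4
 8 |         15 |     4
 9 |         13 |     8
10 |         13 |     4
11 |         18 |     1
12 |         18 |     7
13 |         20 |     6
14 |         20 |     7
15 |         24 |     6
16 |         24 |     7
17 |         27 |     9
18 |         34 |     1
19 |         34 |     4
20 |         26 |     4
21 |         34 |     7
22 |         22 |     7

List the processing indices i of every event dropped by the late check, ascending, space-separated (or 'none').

7 20 22

i=0 t=0 v=4: → [0,9); WM=−∞
i=1 t=0 v=9: → [0,9); WM=-2
i=2 t=11 v=3: → [9,18); WM=-2
i=3 t=6 v=8: → [0,9); WM=9; [0,9) fires=3
i=4 t=10 v=8: → [9,18); WM=9
i=5 t=12 v=7: → [9,18); WM=10
i=6 t=13 v=3: → [9,18); WM=10
i=7 t=4 v=4: DROP (t<10-2); WM=11
i=8 t=15 v=4: → [9,18); WM=11
i=9 t=13 v=8: → [9,18); WM=13
i=10 t=13 v=4: → [9,18); WM=13
i=11 t=18 v=1: → [18,27); WM=16
i=12 t=18 v=7: → [18,27); WM=16
i=13 t=20 v=6: → [18,27); WM=18; [9,18) fires=4
i=14 t=20 v=7: → [18,27); WM=18
i=15 t=24 v=6: → [18,27); WM=22
i=16 t=24 v=7: → [18,27); WM=22
i=17 t=27 v=9: → [27,36); WM=25
i=18 t=34 v=1: → [27,36); WM=25
i=19 t=34 v=4: → [27,36); WM=32; [18,27) fires=3
i=20 t=26 v=4: DROP (t<32-2); WM=32
i=21 t=34 v=7: → [27,36); WM=32
i=22 t=22 v=7: DROP (t<32-2); WM=32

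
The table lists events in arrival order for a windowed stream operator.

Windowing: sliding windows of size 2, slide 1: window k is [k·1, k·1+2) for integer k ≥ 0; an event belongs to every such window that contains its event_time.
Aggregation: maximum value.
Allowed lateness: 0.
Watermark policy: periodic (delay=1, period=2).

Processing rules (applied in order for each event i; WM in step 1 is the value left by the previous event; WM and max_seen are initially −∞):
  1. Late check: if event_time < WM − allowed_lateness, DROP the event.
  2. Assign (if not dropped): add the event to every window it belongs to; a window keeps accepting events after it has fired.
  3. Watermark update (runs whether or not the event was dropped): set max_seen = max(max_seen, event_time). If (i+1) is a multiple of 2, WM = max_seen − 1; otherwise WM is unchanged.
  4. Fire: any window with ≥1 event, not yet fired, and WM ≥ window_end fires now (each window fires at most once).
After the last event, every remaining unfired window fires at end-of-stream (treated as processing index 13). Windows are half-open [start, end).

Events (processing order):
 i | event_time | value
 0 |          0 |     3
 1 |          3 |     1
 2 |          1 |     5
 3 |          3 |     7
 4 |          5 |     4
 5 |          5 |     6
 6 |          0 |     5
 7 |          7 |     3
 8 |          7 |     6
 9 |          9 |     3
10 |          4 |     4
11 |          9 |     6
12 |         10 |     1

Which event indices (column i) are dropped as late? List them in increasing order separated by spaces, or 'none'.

i=0 t=0 v=3: → [0,2); WM=−∞
i=1 t=3 v=1: → [3,5),[2,4); WM=2; [0,2) fires=3
i=2 t=1 v=5: DROP (t<2-0); WM=2
i=3 t=3 v=7: → [3,5),[2,4); WM=2
i=4 t=5 v=4: → [5,7),[4,6); WM=2
i=5 t=5 v=6: → [5,7),[4,6); WM=4; [2,4) fires=7
i=6 t=0 v=5: DROP (t<4-0); WM=4
i=7 t=7 v=3: → [7,9),[6,8); WM=6; [3,5) fires=7 [4,6) fires=6
i=8 t=7 v=6: → [7,9),[6,8); WM=6
i=9 t=9 v=3: → [9,11),[8,10); WM=8; [5,7) fires=6 [6,8) fires=6
i=10 t=4 v=4: DROP (t<8-0); WM=8
i=11 t=9 v=6: → [9,11),[8,10); WM=8
i=12 t=10 v=1: → [10,12),[9,11); WM=8

2 6 10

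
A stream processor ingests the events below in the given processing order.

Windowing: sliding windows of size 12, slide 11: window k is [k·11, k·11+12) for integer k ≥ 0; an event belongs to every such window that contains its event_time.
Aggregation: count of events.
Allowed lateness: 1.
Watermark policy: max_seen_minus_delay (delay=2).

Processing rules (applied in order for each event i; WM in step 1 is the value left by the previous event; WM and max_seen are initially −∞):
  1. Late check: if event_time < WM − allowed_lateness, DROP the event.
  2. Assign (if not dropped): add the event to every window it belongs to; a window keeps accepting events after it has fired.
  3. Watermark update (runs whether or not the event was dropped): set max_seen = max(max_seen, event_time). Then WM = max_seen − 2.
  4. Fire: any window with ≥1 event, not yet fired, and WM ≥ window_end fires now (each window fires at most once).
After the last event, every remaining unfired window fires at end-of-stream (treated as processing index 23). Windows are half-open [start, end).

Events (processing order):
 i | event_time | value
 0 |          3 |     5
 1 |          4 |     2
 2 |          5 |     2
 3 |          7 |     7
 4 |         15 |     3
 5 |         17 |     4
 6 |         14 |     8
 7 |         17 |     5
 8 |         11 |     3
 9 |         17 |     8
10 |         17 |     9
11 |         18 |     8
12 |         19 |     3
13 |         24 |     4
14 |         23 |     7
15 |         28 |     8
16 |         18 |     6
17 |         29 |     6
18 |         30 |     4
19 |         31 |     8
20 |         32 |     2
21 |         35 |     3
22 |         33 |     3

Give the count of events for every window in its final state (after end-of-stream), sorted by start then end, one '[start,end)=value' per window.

i=0 t=3 v=5: → [0,12); WM=1
i=1 t=4 v=2: → [0,12); WM=2
i=2 t=5 v=2: → [0,12); WM=3
i=3 t=7 v=7: → [0,12); WM=5
i=4 t=15 v=3: → [11,23); WM=13; [0,12) fires=4
i=5 t=17 v=4: → [11,23); WM=15
i=6 t=14 v=8: → [11,23); WM=15
i=7 t=17 v=5: → [11,23); WM=15
i=8 t=11 v=3: DROP (t<15-1); WM=15
i=9 t=17 v=8: → [11,23); WM=15
i=10 t=17 v=9: → [11,23); WM=15
i=11 t=18 v=8: → [11,23); WM=16
i=12 t=19 v=3: → [11,23); WM=17
i=13 t=24 v=4: → [22,34); WM=22
i=14 t=23 v=7: → [22,34); WM=22
i=15 t=28 v=8: → [22,34); WM=26; [11,23) fires=8
i=16 t=18 v=6: DROP (t<26-1); WM=26
i=17 t=29 v=6: → [22,34); WM=27
i=18 t=30 v=4: → [22,34); WM=28
i=19 t=31 v=8: → [22,34); WM=29
i=20 t=32 v=2: → [22,34); WM=30
i=21 t=35 v=3: → [33,45); WM=33
i=22 t=33 v=3: → [33,45),[22,34); WM=33

[0,12)=4 [11,23)=8 [22,34)=8 [33,45)=2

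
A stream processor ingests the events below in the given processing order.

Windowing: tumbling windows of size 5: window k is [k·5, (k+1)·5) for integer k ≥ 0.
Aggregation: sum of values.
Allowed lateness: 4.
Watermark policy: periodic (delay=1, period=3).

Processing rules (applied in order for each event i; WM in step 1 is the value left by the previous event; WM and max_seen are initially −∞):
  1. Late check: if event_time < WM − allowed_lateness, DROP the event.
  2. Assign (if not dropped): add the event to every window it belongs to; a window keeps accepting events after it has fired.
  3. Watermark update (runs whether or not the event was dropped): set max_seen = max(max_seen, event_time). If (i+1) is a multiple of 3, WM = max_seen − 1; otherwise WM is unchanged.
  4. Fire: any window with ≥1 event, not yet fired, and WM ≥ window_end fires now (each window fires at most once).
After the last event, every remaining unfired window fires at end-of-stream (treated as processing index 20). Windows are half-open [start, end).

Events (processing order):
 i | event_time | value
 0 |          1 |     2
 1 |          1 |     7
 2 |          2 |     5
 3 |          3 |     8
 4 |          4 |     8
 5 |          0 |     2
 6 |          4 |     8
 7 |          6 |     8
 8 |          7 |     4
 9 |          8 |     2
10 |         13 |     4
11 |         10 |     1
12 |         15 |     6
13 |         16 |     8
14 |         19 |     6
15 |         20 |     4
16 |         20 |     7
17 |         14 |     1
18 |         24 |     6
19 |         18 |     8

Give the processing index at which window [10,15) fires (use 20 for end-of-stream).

14

i=0 t=1 v=2: → [0,5); WM=−∞
i=1 t=1 v=7: → [0,5); WM=−∞
i=2 t=2 v=5: → [0,5); WM=1
i=3 t=3 v=8: → [0,5); WM=1
i=4 t=4 v=8: → [0,5); WM=1
i=5 t=0 v=2: → [0,5); WM=3
i=6 t=4 v=8: → [0,5); WM=3
i=7 t=6 v=8: → [5,10); WM=3
i=8 t=7 v=4: → [5,10); WM=6; [0,5) fires=40
i=9 t=8 v=2: → [5,10); WM=6
i=10 t=13 v=4: → [10,15); WM=6
i=11 t=10 v=1: → [10,15); WM=12; [5,10) fires=14
i=12 t=15 v=6: → [15,20); WM=12
i=13 t=16 v=8: → [15,20); WM=12
i=14 t=19 v=6: → [15,20); WM=18; [10,15) fires=5
i=15 t=20 v=4: → [20,25); WM=18
i=16 t=20 v=7: → [20,25); WM=18
i=17 t=14 v=1: → [10,15); WM=19
i=18 t=24 v=6: → [20,25); WM=19
i=19 t=18 v=8: → [15,20); WM=19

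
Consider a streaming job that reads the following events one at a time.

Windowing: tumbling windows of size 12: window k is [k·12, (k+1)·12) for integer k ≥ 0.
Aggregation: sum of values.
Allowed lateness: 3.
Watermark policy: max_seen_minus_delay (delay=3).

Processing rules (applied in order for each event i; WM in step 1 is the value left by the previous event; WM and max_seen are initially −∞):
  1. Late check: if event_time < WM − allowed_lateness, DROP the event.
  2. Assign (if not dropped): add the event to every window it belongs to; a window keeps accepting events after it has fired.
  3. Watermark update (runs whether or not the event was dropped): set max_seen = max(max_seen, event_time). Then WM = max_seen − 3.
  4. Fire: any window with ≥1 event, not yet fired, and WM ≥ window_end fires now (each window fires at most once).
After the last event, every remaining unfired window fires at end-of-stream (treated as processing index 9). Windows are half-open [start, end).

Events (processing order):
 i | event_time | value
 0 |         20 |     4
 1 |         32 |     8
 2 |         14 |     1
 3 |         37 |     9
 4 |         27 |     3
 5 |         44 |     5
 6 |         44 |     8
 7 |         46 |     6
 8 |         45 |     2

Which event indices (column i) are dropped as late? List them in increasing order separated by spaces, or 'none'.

i=0 t=20 v=4: → [12,24); WM=17
i=1 t=32 v=8: → [24,36); WM=29; [12,24) fires=4
i=2 t=14 v=1: DROP (t<29-3); WM=29
i=3 t=37 v=9: → [36,48); WM=34
i=4 t=27 v=3: DROP (t<34-3); WM=34
i=5 t=44 v=5: → [36,48); WM=41; [24,36) fires=8
i=6 t=44 v=8: → [36,48); WM=41
i=7 t=46 v=6: → [36,48); WM=43
i=8 t=45 v=2: → [36,48); WM=43

2 4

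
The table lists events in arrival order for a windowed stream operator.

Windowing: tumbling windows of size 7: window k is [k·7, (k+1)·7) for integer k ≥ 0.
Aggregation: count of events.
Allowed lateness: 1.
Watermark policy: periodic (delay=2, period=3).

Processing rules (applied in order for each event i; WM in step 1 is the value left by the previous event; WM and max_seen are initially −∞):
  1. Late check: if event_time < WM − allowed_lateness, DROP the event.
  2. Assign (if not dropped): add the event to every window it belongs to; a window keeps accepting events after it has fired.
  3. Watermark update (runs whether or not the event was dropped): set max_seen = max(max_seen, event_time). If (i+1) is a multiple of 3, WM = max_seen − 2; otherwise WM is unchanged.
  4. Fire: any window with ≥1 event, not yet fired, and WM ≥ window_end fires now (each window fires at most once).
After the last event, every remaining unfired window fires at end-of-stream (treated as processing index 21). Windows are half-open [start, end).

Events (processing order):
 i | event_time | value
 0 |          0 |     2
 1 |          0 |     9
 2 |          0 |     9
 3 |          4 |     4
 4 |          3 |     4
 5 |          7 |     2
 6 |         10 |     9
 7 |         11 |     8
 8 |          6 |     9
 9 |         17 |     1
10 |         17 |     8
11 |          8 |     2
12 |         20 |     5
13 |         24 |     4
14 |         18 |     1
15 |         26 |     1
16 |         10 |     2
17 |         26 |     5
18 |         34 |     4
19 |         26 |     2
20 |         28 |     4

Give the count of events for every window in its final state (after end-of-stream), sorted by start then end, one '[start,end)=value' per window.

i=0 t=0 v=2: → [0,7); WM=−∞
i=1 t=0 v=9: → [0,7); WM=−∞
i=2 t=0 v=9: → [0,7); WM=-2
i=3 t=4 v=4: → [0,7); WM=-2
i=4 t=3 v=4: → [0,7); WM=-2
i=5 t=7 v=2: → [7,14); WM=5
i=6 t=10 v=9: → [7,14); WM=5
i=7 t=11 v=8: → [7,14); WM=5
i=8 t=6 v=9: → [0,7); WM=9; [0,7) fires=6
i=9 t=17 v=1: → [14,21); WM=9
i=10 t=17 v=8: → [14,21); WM=9
i=11 t=8 v=2: → [7,14); WM=15; [7,14) fires=4
i=12 t=20 v=5: → [14,21); WM=15
i=13 t=24 v=4: → [21,28); WM=15
i=14 t=18 v=1: → [14,21); WM=22; [14,21) fires=4
i=15 t=26 v=1: → [21,28); WM=22
i=16 t=10 v=2: DROP (t<22-1); WM=22
i=17 t=26 v=5: → [21,28); WM=24
i=18 t=34 v=4: → [28,35); WM=24
i=19 t=26 v=2: → [21,28); WM=24
i=20 t=28 v=4: → [28,35); WM=32; [21,28) fires=4

[0,7)=6 [7,14)=4 [14,21)=4 [21,28)=4 [28,35)=2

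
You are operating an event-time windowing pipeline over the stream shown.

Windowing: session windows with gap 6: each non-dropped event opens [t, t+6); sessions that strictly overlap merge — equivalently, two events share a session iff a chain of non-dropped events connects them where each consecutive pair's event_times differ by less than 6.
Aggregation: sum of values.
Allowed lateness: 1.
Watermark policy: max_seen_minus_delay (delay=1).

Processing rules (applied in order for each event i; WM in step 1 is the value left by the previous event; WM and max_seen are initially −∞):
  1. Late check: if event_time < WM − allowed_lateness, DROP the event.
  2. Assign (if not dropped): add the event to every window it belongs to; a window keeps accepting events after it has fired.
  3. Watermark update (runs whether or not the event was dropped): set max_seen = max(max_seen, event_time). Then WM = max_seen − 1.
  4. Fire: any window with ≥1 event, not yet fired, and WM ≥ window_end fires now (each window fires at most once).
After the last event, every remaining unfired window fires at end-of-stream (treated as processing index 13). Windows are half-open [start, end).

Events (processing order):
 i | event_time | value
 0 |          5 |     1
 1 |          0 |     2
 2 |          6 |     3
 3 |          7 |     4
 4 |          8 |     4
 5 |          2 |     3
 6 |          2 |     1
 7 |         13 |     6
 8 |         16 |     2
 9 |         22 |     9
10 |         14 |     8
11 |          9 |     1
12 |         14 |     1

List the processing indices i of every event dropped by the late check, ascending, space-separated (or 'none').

1 5 6 10 11 12

i=0 t=5 v=1: → [5,11); WM=4
i=1 t=0 v=2: DROP (t<4-1); WM=4
i=2 t=6 v=3: → [5,12); WM=5
i=3 t=7 v=4: → [5,13); WM=6
i=4 t=8 v=4: → [5,14); WM=7
i=5 t=2 v=3: DROP (t<7-1); WM=7
i=6 t=2 v=1: DROP (t<7-1); WM=7
i=7 t=13 v=6: → [5,19); WM=12
i=8 t=16 v=2: → [5,22); WM=15
i=9 t=22 v=9: → [22,28); WM=21
i=10 t=14 v=8: DROP (t<21-1); WM=21
i=11 t=9 v=1: DROP (t<21-1); WM=21
i=12 t=14 v=1: DROP (t<21-1); WM=21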